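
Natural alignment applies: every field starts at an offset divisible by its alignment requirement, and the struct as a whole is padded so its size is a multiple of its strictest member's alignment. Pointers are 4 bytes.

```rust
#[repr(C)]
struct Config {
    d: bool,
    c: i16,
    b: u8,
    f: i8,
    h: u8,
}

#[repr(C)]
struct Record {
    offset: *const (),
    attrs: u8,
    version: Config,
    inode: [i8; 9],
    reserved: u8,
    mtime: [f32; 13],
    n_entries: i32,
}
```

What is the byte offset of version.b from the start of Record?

Config: @0: d [1B, align 1] → 1; +1 pad (align 2); @2: c [2B, align 2] → 4; @4: b [1B, align 1] → 5; @5: f [1B, align 1] → 6; @6: h [1B, align 1] → 7; +1 tail pad (align 2); size 8, align 2
@0: offset [4B, align 4] → 4
@4: attrs [1B, align 1] → 5
+1 pad (align 2)
@6: version [8B, align 2] → 14
within Config: b at 4
6 + 4 = 10

10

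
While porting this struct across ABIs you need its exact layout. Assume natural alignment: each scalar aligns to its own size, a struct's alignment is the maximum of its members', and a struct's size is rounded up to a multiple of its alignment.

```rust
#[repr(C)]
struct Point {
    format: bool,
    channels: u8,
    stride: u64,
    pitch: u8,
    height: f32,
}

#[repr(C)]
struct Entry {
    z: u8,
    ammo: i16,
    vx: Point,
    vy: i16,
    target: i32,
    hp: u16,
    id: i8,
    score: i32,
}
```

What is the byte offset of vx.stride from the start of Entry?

16

Point: format at 0 (size 1, align 1) → ends 1; channels at 1 (size 1, align 1) → ends 2; pad 6 to align 8 for stride; stride at 8 (size 8, align 8) → ends 16; pitch at 16 (size 1, align 1) → ends 17; pad 3 to align 4 for height; height at 20 (size 4, align 4) → ends 24; total 24 bytes, alignment 8
z at 0 (size 1, align 1) → ends 1
pad 1 to align 2 for ammo
ammo at 2 (size 2, align 2) → ends 4
pad 4 to align 8 for vx
vx at 8 (size 24, align 8) → ends 32
within Point: stride at 8
8 + 8 = 16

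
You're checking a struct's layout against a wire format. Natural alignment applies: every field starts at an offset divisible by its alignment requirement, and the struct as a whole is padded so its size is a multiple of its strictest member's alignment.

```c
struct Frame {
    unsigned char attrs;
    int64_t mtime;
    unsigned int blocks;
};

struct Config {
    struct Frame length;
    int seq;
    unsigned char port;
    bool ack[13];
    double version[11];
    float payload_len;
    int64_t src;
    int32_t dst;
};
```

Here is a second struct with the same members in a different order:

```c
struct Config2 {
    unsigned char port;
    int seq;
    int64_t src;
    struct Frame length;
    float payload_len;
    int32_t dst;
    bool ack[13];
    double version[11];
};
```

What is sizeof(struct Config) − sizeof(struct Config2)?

Frame: attrs at 0 (size 1, align 1) → ends 1; pad 7 to align 8 for mtime; mtime at 8 (size 8, align 8) → ends 16; blocks at 16 (size 4, align 4) → ends 20; tail pad 4 to reach multiple of 8; total 24 bytes, alignment 8
length at 0 (size 24, align 8) → ends 24
seq at 24 (size 4, align 4) → ends 28
port at 28 (size 1, align 1) → ends 29
ack at 29 (size 13, align 1) → ends 42
pad 6 to align 8 for version
version at 48 (size 88, align 8) → ends 136
payload_len at 136 (size 4, align 4) → ends 140
pad 4 to align 8 for src
src at 144 (size 8, align 8) → ends 152
dst at 152 (size 4, align 4) → ends 156
tail pad 4 to reach multiple of 8
total 160 bytes, alignment 8
— Config2 —
port at 0 (size 1, align 1) → ends 1
pad 3 to align 4 for seq
seq at 4 (size 4, align 4) → ends 8
src at 8 (size 8, align 8) → ends 16
length at 16 (size 24, align 8) → ends 40
payload_len at 40 (size 4, align 4) → ends 44
dst at 44 (size 4, align 4) → ends 48
ack at 48 (size 13, align 1) → ends 61
pad 3 to align 8 for version
version at 64 (size 88, align 8) → ends 152
total 152 bytes, alignment 8
160 − 152 = 8

8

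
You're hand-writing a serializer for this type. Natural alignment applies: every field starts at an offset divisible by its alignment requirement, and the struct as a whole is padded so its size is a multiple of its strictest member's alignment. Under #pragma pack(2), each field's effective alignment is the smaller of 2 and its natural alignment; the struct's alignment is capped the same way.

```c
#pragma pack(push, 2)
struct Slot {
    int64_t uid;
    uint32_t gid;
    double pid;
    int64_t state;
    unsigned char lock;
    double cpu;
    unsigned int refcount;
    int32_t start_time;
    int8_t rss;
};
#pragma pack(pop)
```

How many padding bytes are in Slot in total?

@0: uid [8B, align 2] → 8
@8: gid [4B, align 2] → 12
@12: pid [8B, align 2] → 20
@20: state [8B, align 2] → 28
@28: lock [1B, align 1] → 29
+1 pad (align 2)
@30: cpu [8B, align 2] → 38
@38: refcount [4B, align 2] → 42
@42: start_time [4B, align 2] → 46
@46: rss [1B, align 1] → 47
+1 tail pad (align 2)
size 48, align 2
data bytes 46, size 48 → padding 2

2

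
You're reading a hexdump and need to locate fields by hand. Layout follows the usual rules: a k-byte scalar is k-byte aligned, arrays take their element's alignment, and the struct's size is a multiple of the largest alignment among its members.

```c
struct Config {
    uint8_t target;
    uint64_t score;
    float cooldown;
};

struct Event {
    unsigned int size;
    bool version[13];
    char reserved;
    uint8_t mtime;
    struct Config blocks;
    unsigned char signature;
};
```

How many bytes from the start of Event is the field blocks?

Config: target at 0 (size 1, align 1) → ends 1; pad 7 to align 8 for score; score at 8 (size 8, align 8) → ends 16; cooldown at 16 (size 4, align 4) → ends 20; tail pad 4 to reach multiple of 8; total 24 bytes, alignment 8
size at 0 (size 4, align 4) → ends 4
version at 4 (size 13, align 1) → ends 17
reserved at 17 (size 1, align 1) → ends 18
mtime at 18 (size 1, align 1) → ends 19
pad 5 to align 8 for blocks
blocks at 24 (size 24, align 8) → ends 48

24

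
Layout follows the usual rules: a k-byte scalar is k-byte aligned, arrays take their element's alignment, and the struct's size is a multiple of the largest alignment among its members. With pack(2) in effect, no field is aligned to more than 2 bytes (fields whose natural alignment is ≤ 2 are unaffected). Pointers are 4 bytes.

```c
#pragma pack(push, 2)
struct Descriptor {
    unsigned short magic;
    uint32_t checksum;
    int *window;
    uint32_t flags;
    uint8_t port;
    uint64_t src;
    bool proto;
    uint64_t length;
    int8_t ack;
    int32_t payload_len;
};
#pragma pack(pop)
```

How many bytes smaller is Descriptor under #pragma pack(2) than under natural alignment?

natural layout:
  magic at 0 (size 2, align 2) → ends 2
  pad 2 to align 4 for checksum
  checksum at 4 (size 4, align 4) → ends 8
  window at 8 (size 4, align 4) → ends 12
  flags at 12 (size 4, align 4) → ends 16
  port at 16 (size 1, align 1) → ends 17
  pad 7 to align 8 for src
  src at 24 (size 8, align 8) → ends 32
  proto at 32 (size 1, align 1) → ends 33
  pad 7 to align 8 for length
  length at 40 (size 8, align 8) → ends 48
  ack at 48 (size 1, align 1) → ends 49
  pad 3 to align 4 for payload_len
  payload_len at 52 (size 4, align 4) → ends 56
  total 56 bytes, alignment 8
packed(2) layout:
  magic at 0 (size 2, align 2) → ends 2
  checksum at 2 (size 4, align 2) → ends 6
  window at 6 (size 4, align 2) → ends 10
  flags at 10 (size 4, align 2) → ends 14
  port at 14 (size 1, align 1) → ends 15
  pad 1 to align 2 for src
  src at 16 (size 8, align 2) → ends 24
  proto at 24 (size 1, align 1) → ends 25
  pad 1 to align 2 for length
  length at 26 (size 8, align 2) → ends 34
  ack at 34 (size 1, align 1) → ends 35
  pad 1 to align 2 for payload_len
  payload_len at 36 (size 4, align 2) → ends 40
  total 40 bytes, alignment 2
56 − 40 = 16

16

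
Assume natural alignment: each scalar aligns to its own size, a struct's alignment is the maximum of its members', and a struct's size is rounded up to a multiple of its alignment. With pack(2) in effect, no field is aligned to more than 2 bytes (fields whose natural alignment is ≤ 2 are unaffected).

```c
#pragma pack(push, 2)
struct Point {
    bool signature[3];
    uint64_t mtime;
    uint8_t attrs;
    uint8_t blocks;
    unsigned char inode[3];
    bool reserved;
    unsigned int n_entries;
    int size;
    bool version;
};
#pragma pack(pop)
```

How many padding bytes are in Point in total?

2

0..3  signature  (3B, 1-aligned)
3..4  -- padding (1B)
4..12  mtime  (8B, 2-aligned)
12..13  attrs  (1B, 1-aligned)
13..14  blocks  (1B, 1-aligned)
14..17  inode  (3B, 1-aligned)
17..18  reserved  (1B, 1-aligned)
18..22  n_entries  (4B, 2-aligned)
22..26  size  (4B, 2-aligned)
26..27  version  (1B, 1-aligned)
27..28  -- tail padding (1B)
sizeof = 28, alignof = 2
data bytes 26, size 28 → padding 2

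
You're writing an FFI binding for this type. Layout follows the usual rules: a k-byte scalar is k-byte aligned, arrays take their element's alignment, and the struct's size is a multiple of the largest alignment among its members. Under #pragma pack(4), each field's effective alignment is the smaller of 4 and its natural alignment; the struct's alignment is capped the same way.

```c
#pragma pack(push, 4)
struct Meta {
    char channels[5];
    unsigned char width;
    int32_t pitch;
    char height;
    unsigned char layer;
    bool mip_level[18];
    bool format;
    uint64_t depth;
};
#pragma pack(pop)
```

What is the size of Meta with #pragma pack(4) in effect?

@0: channels [5B, align 1] → 5
@5: width [1B, align 1] → 6
+2 pad (align 4)
@8: pitch [4B, align 4] → 12
@12: height [1B, align 1] → 13
@13: layer [1B, align 1] → 14
@14: mip_level [18B, align 1] → 32
@32: format [1B, align 1] → 33
+3 pad (align 4)
@36: depth [8B, align 4] → 44
size 44, align 4

44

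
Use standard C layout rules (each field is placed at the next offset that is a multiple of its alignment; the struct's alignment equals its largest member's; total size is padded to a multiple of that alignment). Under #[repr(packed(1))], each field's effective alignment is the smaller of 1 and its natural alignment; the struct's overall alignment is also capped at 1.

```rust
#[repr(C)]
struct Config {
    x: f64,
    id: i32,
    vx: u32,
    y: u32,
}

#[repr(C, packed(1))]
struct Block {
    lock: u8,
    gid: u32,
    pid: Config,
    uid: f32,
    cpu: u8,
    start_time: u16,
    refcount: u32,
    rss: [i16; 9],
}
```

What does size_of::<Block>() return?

Config: x at 0 (size 8, align 8) → ends 8; id at 8 (size 4, align 4) → ends 12; vx at 12 (size 4, align 4) → ends 16; y at 16 (size 4, align 4) → ends 20; tail pad 4 to reach multiple of 8; total 24 bytes, alignment 8
lock at 0 (size 1, align 1) → ends 1
gid at 1 (size 4, align 1) → ends 5
pid at 5 (size 24, align 1) → ends 29
uid at 29 (size 4, align 1) → ends 33
cpu at 33 (size 1, align 1) → ends 34
start_time at 34 (size 2, align 1) → ends 36
refcount at 36 (size 4, align 1) → ends 40
rss at 40 (size 18, align 1) → ends 58
total 58 bytes, alignment 1

58 bytes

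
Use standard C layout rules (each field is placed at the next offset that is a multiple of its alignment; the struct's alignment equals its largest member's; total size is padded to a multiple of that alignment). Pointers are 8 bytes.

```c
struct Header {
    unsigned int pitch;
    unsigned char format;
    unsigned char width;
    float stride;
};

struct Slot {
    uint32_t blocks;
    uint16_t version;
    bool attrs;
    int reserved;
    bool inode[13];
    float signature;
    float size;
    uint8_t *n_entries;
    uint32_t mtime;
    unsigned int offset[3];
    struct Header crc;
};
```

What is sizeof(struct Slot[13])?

Header: @0: pitch [4B, align 4] → 4; @4: format [1B, align 1] → 5; @5: width [1B, align 1] → 6; +2 pad (align 4); @8: stride [4B, align 4] → 12; size 12, align 4
@0: blocks [4B, align 4] → 4
@4: version [2B, align 2] → 6
@6: attrs [1B, align 1] → 7
+1 pad (align 4)
@8: reserved [4B, align 4] → 12
@12: inode [13B, align 1] → 25
+3 pad (align 4)
@28: signature [4B, align 4] → 32
@32: size [4B, align 4] → 36
+4 pad (align 8)
@40: n_entries [8B, align 8] → 48
@48: mtime [4B, align 4] → 52
@52: offset [12B, align 4] → 64
@64: crc [12B, align 4] → 76
+4 tail pad (align 8)
size 80, align 8
array of 13: 13 × 80 = 1040

1040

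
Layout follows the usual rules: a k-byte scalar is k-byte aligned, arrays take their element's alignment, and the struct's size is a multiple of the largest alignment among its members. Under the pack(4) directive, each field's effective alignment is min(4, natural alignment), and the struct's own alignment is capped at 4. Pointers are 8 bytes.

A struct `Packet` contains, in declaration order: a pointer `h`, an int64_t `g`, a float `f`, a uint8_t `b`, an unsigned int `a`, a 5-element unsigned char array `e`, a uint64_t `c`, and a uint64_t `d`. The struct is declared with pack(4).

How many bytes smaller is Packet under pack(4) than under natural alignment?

natural layout:
  0..8  h  (8B, 8-aligned)
  8..16  g  (8B, 8-aligned)
  16..20  f  (4B, 4-aligned)
  20..21  b  (1B, 1-aligned)
  21..24  -- padding (3B)
  24..28  a  (4B, 4-aligned)
  28..33  e  (5B, 1-aligned)
  33..40  -- padding (7B)
  40..48  c  (8B, 8-aligned)
  48..56  d  (8B, 8-aligned)
  sizeof = 56, alignof = 8
packed(4) layout:
  0..8  h  (8B, 4-aligned)
  8..16  g  (8B, 4-aligned)
  16..20  f  (4B, 4-aligned)
  20..21  b  (1B, 1-aligned)
  21..24  -- padding (3B)
  24..28  a  (4B, 4-aligned)
  28..33  e  (5B, 1-aligned)
  33..36  -- padding (3B)
  36..44  c  (8B, 4-aligned)
  44..52  d  (8B, 4-aligned)
  sizeof = 52, alignof = 4
56 − 52 = 4

4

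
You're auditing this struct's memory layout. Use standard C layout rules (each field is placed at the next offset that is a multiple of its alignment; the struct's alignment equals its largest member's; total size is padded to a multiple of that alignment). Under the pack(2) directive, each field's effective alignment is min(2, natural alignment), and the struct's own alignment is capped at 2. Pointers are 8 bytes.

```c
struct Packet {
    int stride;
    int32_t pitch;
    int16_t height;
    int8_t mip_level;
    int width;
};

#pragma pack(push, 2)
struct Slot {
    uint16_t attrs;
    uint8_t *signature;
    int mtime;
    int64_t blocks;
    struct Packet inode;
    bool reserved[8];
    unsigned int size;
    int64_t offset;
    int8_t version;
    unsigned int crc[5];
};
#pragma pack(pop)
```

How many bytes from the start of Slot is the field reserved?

38

Packet: 0..4  stride  (4B, 4-aligned); 4..8  pitch  (4B, 4-aligned); 8..10  height  (2B, 2-aligned); 10..11  mip_level  (1B, 1-aligned); 11..12  -- padding (1B); 12..16  width  (4B, 4-aligned); sizeof = 16, alignof = 4
0..2  attrs  (2B, 2-aligned)
2..10  signature  (8B, 2-aligned)
10..14  mtime  (4B, 2-aligned)
14..22  blocks  (8B, 2-aligned)
22..38  inode  (16B, 2-aligned)
38..46  reserved  (8B, 1-aligned)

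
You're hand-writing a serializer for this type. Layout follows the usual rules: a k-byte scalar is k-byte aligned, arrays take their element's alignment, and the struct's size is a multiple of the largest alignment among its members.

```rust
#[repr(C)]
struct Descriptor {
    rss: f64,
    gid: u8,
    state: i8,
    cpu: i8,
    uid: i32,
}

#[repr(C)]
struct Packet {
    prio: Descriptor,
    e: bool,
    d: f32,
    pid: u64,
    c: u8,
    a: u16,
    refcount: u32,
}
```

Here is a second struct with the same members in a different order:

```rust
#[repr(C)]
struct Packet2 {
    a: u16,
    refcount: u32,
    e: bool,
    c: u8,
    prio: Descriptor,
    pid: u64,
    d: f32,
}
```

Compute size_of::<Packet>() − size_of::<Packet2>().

-8

Descriptor: 0..8  rss  (8B, 8-aligned); 8..9  gid  (1B, 1-aligned); 9..10  state  (1B, 1-aligned); 10..11  cpu  (1B, 1-aligned); 11..12  -- padding (1B); 12..16  uid  (4B, 4-aligned); sizeof = 16, alignof = 8
0..16  prio  (16B, 8-aligned)
16..17  e  (1B, 1-aligned)
17..20  -- padding (3B)
20..24  d  (4B, 4-aligned)
24..32  pid  (8B, 8-aligned)
32..33  c  (1B, 1-aligned)
33..34  -- padding (1B)
34..36  a  (2B, 2-aligned)
36..40  refcount  (4B, 4-aligned)
sizeof = 40, alignof = 8
— Packet2 —
0..2  a  (2B, 2-aligned)
2..4  -- padding (2B)
4..8  refcount  (4B, 4-aligned)
8..9  e  (1B, 1-aligned)
9..10  c  (1B, 1-aligned)
10..16  -- padding (6B)
16..32  prio  (16B, 8-aligned)
32..40  pid  (8B, 8-aligned)
40..44  d  (4B, 4-aligned)
44..48  -- tail padding (4B)
sizeof = 48, alignof = 8
40 − 48 = -8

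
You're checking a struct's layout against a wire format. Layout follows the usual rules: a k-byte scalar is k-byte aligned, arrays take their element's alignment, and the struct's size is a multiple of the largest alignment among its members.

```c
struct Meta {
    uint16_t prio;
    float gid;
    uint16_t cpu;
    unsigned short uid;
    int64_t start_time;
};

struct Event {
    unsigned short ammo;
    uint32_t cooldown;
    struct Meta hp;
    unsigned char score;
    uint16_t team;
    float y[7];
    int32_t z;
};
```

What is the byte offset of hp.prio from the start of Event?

8

Meta: @0: prio [2B, align 2] → 2; +2 pad (align 4); @4: gid [4B, align 4] → 8; @8: cpu [2B, align 2] → 10; @10: uid [2B, align 2] → 12; +4 pad (align 8); @16: start_time [8B, align 8] → 24; size 24, align 8
@0: ammo [2B, align 2] → 2
+2 pad (align 4)
@4: cooldown [4B, align 4] → 8
@8: hp [24B, align 8] → 32
within Meta: prio at 0
8 + 0 = 8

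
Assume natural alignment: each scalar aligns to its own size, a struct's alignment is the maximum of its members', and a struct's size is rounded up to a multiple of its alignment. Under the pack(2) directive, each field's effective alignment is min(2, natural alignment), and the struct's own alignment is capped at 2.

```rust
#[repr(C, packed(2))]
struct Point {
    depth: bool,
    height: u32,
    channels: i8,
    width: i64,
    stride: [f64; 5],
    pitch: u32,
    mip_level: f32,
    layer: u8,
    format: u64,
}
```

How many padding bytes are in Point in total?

@0: depth [1B, align 1] → 1
+1 pad (align 2)
@2: height [4B, align 2] → 6
@6: channels [1B, align 1] → 7
+1 pad (align 2)
@8: width [8B, align 2] → 16
@16: stride [40B, align 2] → 56
@56: pitch [4B, align 2] → 60
@60: mip_level [4B, align 2] → 64
@64: layer [1B, align 1] → 65
+1 pad (align 2)
@66: format [8B, align 2] → 74
size 74, align 2
data bytes 71, size 74 → padding 3

3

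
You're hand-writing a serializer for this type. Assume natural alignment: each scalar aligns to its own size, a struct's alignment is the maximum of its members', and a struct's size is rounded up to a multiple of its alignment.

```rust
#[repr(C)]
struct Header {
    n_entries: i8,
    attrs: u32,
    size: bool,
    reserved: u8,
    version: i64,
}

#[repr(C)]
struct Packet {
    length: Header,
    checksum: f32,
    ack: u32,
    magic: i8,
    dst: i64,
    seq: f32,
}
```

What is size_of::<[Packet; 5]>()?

Header: 0..1  n_entries  (1B, 1-aligned); 1..4  -- padding (3B); 4..8  attrs  (4B, 4-aligned); 8..9  size  (1B, 1-aligned); 9..10  reserved  (1B, 1-aligned); 10..16  -- padding (6B); 16..24  version  (8B, 8-aligned); sizeof = 24, alignof = 8
0..24  length  (24B, 8-aligned)
24..28  checksum  (4B, 4-aligned)
28..32  ack  (4B, 4-aligned)
32..33  magic  (1B, 1-aligned)
33..40  -- padding (7B)
40..48  dst  (8B, 8-aligned)
48..52  seq  (4B, 4-aligned)
52..56  -- tail padding (4B)
sizeof = 56, alignof = 8
array of 5: 5 × 56 = 280

280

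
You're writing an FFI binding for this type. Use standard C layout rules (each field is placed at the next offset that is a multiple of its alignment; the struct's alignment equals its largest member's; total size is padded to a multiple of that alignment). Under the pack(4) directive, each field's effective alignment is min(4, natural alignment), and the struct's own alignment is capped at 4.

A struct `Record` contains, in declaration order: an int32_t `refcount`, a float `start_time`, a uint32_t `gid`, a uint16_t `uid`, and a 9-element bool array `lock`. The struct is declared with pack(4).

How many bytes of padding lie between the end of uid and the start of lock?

@0: refcount [4B, align 4] → 4
@4: start_time [4B, align 4] → 8
@8: gid [4B, align 4] → 12
@12: uid [2B, align 2] → 14
@14: lock [9B, align 1] → 23

0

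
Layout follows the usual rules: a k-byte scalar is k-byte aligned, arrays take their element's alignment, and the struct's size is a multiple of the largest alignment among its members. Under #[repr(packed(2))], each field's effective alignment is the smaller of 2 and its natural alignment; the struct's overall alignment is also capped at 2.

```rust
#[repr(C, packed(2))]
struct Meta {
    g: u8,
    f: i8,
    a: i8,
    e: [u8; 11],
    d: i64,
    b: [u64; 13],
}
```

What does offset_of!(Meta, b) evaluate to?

22

0..1  g  (1B, 1-aligned)
1..2  f  (1B, 1-aligned)
2..3  a  (1B, 1-aligned)
3..14  e  (11B, 1-aligned)
14..22  d  (8B, 2-aligned)
22..126  b  (104B, 2-aligned)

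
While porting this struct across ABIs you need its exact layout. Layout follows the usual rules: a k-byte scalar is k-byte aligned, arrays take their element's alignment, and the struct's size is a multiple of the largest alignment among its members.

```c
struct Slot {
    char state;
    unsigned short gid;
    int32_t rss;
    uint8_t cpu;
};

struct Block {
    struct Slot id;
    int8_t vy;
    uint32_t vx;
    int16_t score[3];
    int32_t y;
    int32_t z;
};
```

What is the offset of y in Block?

28

Slot: @0: state [1B, align 1] → 1; +1 pad (align 2); @2: gid [2B, align 2] → 4; @4: rss [4B, align 4] → 8; @8: cpu [1B, align 1] → 9; +3 tail pad (align 4); size 12, align 4
@0: id [12B, align 4] → 12
@12: vy [1B, align 1] → 13
+3 pad (align 4)
@16: vx [4B, align 4] → 20
@20: score [6B, align 2] → 26
+2 pad (align 4)
@28: y [4B, align 4] → 32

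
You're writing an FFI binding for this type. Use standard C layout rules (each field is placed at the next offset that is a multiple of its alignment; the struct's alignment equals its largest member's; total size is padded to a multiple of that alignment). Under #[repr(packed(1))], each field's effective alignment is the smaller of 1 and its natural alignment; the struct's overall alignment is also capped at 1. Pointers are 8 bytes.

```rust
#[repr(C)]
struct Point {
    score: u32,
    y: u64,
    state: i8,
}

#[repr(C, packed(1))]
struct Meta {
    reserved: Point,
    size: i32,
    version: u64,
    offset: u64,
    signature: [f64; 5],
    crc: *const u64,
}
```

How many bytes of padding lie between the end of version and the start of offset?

0

Point: @0: score [4B, align 4] → 4; +4 pad (align 8); @8: y [8B, align 8] → 16; @16: state [1B, align 1] → 17; +7 tail pad (align 8); size 24, align 8
@0: reserved [24B, align 1] → 24
@24: size [4B, align 1] → 28
@28: version [8B, align 1] → 36
@36: offset [8B, align 1] → 44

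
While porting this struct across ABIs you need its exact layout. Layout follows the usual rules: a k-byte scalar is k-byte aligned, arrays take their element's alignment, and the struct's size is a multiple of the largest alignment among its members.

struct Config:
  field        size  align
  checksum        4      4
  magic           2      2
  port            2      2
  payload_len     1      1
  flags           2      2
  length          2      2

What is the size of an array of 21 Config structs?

336

0..4  checksum  (4B, 4-aligned)
4..6  magic  (2B, 2-aligned)
6..8  port  (2B, 2-aligned)
8..9  payload_len  (1B, 1-aligned)
9..10  -- padding (1B)
10..12  flags  (2B, 2-aligned)
12..14  length  (2B, 2-aligned)
14..16  -- tail padding (2B)
sizeof = 16, alignof = 4
array of 21: 21 × 16 = 336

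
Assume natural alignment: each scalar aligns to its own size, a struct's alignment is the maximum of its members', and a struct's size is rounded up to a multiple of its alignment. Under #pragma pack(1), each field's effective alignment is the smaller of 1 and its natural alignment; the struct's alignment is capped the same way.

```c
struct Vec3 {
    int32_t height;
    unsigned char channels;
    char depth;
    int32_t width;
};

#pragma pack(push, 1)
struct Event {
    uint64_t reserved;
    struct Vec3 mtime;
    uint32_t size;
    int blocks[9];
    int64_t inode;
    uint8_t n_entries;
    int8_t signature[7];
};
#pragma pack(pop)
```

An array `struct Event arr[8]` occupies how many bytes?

Vec3: height at 0 (size 4, align 4) → ends 4; channels at 4 (size 1, align 1) → ends 5; depth at 5 (size 1, align 1) → ends 6; pad 2 to align 4 for width; width at 8 (size 4, align 4) → ends 12; total 12 bytes, alignment 4
reserved at 0 (size 8, align 1) → ends 8
mtime at 8 (size 12, align 1) → ends 20
size at 20 (size 4, align 1) → ends 24
blocks at 24 (size 36, align 1) → ends 60
inode at 60 (size 8, align 1) → ends 68
n_entries at 68 (size 1, align 1) → ends 69
signature at 69 (size 7, align 1) → ends 76
total 76 bytes, alignment 1
array of 8: 8 × 76 = 608

608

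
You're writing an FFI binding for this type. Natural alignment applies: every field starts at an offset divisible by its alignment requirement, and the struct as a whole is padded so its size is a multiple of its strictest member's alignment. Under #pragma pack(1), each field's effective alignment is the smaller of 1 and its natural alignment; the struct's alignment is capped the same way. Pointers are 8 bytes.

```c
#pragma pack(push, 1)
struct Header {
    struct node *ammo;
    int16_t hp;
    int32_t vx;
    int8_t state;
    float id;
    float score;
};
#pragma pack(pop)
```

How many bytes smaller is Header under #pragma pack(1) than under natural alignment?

natural layout:
  ammo at 0 (size 8, align 8) → ends 8
  hp at 8 (size 2, align 2) → ends 10
  pad 2 to align 4 for vx
  vx at 12 (size 4, align 4) → ends 16
  state at 16 (size 1, align 1) → ends 17
  pad 3 to align 4 for id
  id at 20 (size 4, align 4) → ends 24
  score at 24 (size 4, align 4) → ends 28
  tail pad 4 to reach multiple of 8
  total 32 bytes, alignment 8
packed(1) layout:
  ammo at 0 (size 8, align 1) → ends 8
  hp at 8 (size 2, align 1) → ends 10
  vx at 10 (size 4, align 1) → ends 14
  state at 14 (size 1, align 1) → ends 15
  id at 15 (size 4, align 1) → ends 19
  score at 19 (size 4, align 1) → ends 23
  total 23 bytes, alignment 1
32 − 23 = 9

9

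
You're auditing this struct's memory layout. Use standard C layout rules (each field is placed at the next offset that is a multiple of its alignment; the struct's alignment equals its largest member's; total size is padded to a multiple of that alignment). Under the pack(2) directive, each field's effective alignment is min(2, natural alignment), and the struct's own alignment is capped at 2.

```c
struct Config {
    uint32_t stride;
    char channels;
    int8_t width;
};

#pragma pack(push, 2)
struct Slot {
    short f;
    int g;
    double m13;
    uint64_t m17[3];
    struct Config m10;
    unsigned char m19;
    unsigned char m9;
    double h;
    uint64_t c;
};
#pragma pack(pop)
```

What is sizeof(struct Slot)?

64 bytes

Config: @0: stride [4B, align 4] → 4; @4: channels [1B, align 1] → 5; @5: width [1B, align 1] → 6; +2 tail pad (align 4); size 8, align 4
@0: f [2B, align 2] → 2
@2: g [4B, align 2] → 6
@6: m13 [8B, align 2] → 14
@14: m17 [24B, align 2] → 38
@38: m10 [8B, align 2] → 46
@46: m19 [1B, align 1] → 47
@47: m9 [1B, align 1] → 48
@48: h [8B, align 2] → 56
@56: c [8B, align 2] → 64
size 64, align 2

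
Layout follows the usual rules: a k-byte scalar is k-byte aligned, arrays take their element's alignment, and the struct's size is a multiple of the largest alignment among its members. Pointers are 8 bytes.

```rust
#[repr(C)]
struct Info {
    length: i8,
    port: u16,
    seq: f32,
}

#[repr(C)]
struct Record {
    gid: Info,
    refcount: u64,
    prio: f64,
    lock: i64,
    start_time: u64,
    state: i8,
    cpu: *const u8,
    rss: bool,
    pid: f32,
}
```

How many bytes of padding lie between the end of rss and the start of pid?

3

Info: @0: length [1B, align 1] → 1; +1 pad (align 2); @2: port [2B, align 2] → 4; @4: seq [4B, align 4] → 8; size 8, align 4
@0: gid [8B, align 4] → 8
@8: refcount [8B, align 8] → 16
@16: prio [8B, align 8] → 24
@24: lock [8B, align 8] → 32
@32: start_time [8B, align 8] → 40
@40: state [1B, align 1] → 41
+7 pad (align 8)
@48: cpu [8B, align 8] → 56
@56: rss [1B, align 1] → 57
+3 pad (align 4)
@60: pid [4B, align 4] → 64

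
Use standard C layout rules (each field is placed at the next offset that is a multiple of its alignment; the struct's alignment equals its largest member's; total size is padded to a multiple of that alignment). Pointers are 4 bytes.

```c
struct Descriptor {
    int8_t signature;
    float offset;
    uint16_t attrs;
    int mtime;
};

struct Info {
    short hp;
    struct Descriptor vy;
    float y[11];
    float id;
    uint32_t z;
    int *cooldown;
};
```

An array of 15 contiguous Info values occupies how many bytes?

1140

Descriptor: signature at 0 (size 1, align 1) → ends 1; pad 3 to align 4 for offset; offset at 4 (size 4, align 4) → ends 8; attrs at 8 (size 2, align 2) → ends 10; pad 2 to align 4 for mtime; mtime at 12 (size 4, align 4) → ends 16; total 16 bytes, alignment 4
hp at 0 (size 2, align 2) → ends 2
pad 2 to align 4 for vy
vy at 4 (size 16, align 4) → ends 20
y at 20 (size 44, align 4) → ends 64
id at 64 (size 4, align 4) → ends 68
z at 68 (size 4, align 4) → ends 72
cooldown at 72 (size 4, align 4) → ends 76
total 76 bytes, alignment 4
array of 15: 15 × 76 = 1140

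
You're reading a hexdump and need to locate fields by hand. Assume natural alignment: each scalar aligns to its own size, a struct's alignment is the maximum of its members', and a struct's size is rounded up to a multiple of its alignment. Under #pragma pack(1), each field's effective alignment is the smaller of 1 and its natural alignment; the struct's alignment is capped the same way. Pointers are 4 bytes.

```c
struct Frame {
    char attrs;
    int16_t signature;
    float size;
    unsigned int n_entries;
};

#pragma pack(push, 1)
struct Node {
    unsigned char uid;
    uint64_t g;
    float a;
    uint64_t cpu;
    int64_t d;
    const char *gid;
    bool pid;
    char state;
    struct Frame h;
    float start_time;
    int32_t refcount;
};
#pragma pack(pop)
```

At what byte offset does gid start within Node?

Frame: @0: attrs [1B, align 1] → 1; +1 pad (align 2); @2: signature [2B, align 2] → 4; @4: size [4B, align 4] → 8; @8: n_entries [4B, align 4] → 12; size 12, align 4
@0: uid [1B, align 1] → 1
@1: g [8B, align 1] → 9
@9: a [4B, align 1] → 13
@13: cpu [8B, align 1] → 21
@21: d [8B, align 1] → 29
@29: gid [4B, align 1] → 33

29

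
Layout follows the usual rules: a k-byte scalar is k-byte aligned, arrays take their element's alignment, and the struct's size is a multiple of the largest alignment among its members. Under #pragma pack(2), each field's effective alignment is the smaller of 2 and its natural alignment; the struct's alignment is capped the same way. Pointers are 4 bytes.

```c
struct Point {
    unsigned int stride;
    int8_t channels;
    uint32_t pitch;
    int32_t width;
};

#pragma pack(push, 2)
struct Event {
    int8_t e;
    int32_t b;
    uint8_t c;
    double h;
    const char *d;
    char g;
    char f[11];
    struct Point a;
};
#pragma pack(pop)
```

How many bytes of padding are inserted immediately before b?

Point: stride at 0 (size 4, align 4) → ends 4; channels at 4 (size 1, align 1) → ends 5; pad 3 to align 4 for pitch; pitch at 8 (size 4, align 4) → ends 12; width at 12 (size 4, align 4) → ends 16; total 16 bytes, alignment 4
e at 0 (size 1, align 1) → ends 1
pad 1 to align 2 for b
b at 2 (size 4, align 2) → ends 6

1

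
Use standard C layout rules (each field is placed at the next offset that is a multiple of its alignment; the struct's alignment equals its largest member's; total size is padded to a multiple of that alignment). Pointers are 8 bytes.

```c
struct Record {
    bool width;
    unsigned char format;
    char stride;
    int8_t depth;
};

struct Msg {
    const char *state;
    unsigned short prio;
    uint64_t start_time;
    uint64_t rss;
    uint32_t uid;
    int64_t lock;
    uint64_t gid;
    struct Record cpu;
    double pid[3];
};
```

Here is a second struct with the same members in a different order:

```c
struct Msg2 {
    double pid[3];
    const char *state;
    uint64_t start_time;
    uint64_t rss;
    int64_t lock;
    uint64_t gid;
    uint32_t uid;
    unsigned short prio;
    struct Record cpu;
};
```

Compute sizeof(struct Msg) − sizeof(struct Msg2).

8

Record: 0..1  width  (1B, 1-aligned); 1..2  format  (1B, 1-aligned); 2..3  stride  (1B, 1-aligned); 3..4  depth  (1B, 1-aligned); sizeof = 4, alignof = 1
0..8  state  (8B, 8-aligned)
8..10  prio  (2B, 2-aligned)
10..16  -- padding (6B)
16..24  start_time  (8B, 8-aligned)
24..32  rss  (8B, 8-aligned)
32..36  uid  (4B, 4-aligned)
36..40  -- padding (4B)
40..48  lock  (8B, 8-aligned)
48..56  gid  (8B, 8-aligned)
56..60  cpu  (4B, 1-aligned)
60..64  -- padding (4B)
64..88  pid  (24B, 8-aligned)
sizeof = 88, alignof = 8
— Msg2 —
0..24  pid  (24B, 8-aligned)
24..32  state  (8B, 8-aligned)
32..40  start_time  (8B, 8-aligned)
40..48  rss  (8B, 8-aligned)
48..56  lock  (8B, 8-aligned)
56..64  gid  (8B, 8-aligned)
64..68  uid  (4B, 4-aligned)
68..70  prio  (2B, 2-aligned)
70..74  cpu  (4B, 1-aligned)
74..80  -- tail padding (6B)
sizeof = 80, alignof = 8
88 − 80 = 8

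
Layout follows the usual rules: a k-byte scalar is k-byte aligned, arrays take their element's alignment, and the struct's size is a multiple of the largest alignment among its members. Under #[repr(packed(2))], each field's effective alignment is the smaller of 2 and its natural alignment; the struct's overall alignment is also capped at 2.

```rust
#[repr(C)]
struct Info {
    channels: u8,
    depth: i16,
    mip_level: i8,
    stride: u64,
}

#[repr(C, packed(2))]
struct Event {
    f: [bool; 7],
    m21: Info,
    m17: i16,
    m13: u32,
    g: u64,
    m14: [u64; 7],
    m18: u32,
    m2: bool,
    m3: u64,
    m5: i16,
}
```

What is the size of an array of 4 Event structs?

Info: channels at 0 (size 1, align 1) → ends 1; pad 1 to align 2 for depth; depth at 2 (size 2, align 2) → ends 4; mip_level at 4 (size 1, align 1) → ends 5; pad 3 to align 8 for stride; stride at 8 (size 8, align 8) → ends 16; total 16 bytes, alignment 8
f at 0 (size 7, align 1) → ends 7
pad 1 to align 2 for m21
m21 at 8 (size 16, align 2) → ends 24
m17 at 24 (size 2, align 2) → ends 26
m13 at 26 (size 4, align 2) → ends 30
g at 30 (size 8, align 2) → ends 38
m14 at 38 (size 56, align 2) → ends 94
m18 at 94 (size 4, align 2) → ends 98
m2 at 98 (size 1, align 1) → ends 99
pad 1 to align 2 for m3
m3 at 100 (size 8, align 2) → ends 108
m5 at 108 (size 2, align 2) → ends 110
total 110 bytes, alignment 2
array of 4: 4 × 110 = 440

440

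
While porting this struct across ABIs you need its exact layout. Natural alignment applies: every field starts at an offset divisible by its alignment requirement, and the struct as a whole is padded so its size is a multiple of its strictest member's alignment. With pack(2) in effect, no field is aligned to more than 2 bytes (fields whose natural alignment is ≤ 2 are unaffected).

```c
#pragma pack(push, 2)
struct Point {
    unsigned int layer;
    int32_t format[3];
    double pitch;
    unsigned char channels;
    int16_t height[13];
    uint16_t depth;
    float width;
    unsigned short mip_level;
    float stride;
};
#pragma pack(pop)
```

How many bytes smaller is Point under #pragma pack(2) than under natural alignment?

8

natural layout:
  layer at 0 (size 4, align 4) → ends 4
  format at 4 (size 12, align 4) → ends 16
  pitch at 16 (size 8, align 8) → ends 24
  channels at 24 (size 1, align 1) → ends 25
  pad 1 to align 2 for height
  height at 26 (size 26, align 2) → ends 52
  depth at 52 (size 2, align 2) → ends 54
  pad 2 to align 4 for width
  width at 56 (size 4, align 4) → ends 60
  mip_level at 60 (size 2, align 2) → ends 62
  pad 2 to align 4 for stride
  stride at 64 (size 4, align 4) → ends 68
  tail pad 4 to reach multiple of 8
  total 72 bytes, alignment 8
packed(2) layout:
  layer at 0 (size 4, align 2) → ends 4
  format at 4 (size 12, align 2) → ends 16
  pitch at 16 (size 8, align 2) → ends 24
  channels at 24 (size 1, align 1) → ends 25
  pad 1 to align 2 for height
  height at 26 (size 26, align 2) → ends 52
  depth at 52 (size 2, align 2) → ends 54
  width at 54 (size 4, align 2) → ends 58
  mip_level at 58 (size 2, align 2) → ends 60
  stride at 60 (size 4, align 2) → ends 64
  total 64 bytes, alignment 2
72 − 64 = 8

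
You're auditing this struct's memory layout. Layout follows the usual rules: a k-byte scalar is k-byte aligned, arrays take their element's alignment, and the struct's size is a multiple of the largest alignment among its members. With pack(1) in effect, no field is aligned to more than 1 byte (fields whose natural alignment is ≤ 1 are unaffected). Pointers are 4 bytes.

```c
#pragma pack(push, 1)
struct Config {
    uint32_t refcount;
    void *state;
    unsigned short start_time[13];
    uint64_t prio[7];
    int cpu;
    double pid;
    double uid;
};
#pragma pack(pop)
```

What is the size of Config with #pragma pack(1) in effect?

110

refcount at 0 (size 4, align 1) → ends 4
state at 4 (size 4, align 1) → ends 8
start_time at 8 (size 26, align 1) → ends 34
prio at 34 (size 56, align 1) → ends 90
cpu at 90 (size 4, align 1) → ends 94
pid at 94 (size 8, align 1) → ends 102
uid at 102 (size 8, align 1) → ends 110
total 110 bytes, alignment 1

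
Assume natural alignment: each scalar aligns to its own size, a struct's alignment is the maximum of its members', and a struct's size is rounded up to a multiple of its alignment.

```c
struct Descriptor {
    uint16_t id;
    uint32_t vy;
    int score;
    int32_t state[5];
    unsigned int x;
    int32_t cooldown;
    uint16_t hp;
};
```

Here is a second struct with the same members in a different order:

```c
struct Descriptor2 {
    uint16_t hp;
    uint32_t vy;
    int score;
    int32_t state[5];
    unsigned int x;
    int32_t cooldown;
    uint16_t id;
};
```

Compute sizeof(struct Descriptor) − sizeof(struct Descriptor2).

id at 0 (size 2, align 2) → ends 2
pad 2 to align 4 for vy
vy at 4 (size 4, align 4) → ends 8
score at 8 (size 4, align 4) → ends 12
state at 12 (size 20, align 4) → ends 32
x at 32 (size 4, align 4) → ends 36
cooldown at 36 (size 4, align 4) → ends 40
hp at 40 (size 2, align 2) → ends 42
tail pad 2 to reach multiple of 4
total 44 bytes, alignment 4
— Descriptor2 —
hp at 0 (size 2, align 2) → ends 2
pad 2 to align 4 for vy
vy at 4 (size 4, align 4) → ends 8
score at 8 (size 4, align 4) → ends 12
state at 12 (size 20, align 4) → ends 32
x at 32 (size 4, align 4) → ends 36
cooldown at 36 (size 4, align 4) → ends 40
id at 40 (size 2, align 2) → ends 42
tail pad 2 to reach multiple of 4
total 44 bytes, alignment 4
44 − 44 = 0

0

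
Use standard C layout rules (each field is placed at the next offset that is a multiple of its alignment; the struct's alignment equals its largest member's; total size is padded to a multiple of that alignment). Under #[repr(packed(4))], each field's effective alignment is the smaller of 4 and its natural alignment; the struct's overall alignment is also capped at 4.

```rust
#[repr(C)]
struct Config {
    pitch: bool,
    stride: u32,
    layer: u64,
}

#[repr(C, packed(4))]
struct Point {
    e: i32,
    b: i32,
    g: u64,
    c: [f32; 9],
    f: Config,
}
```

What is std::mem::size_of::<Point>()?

Config: 0..1  pitch  (1B, 1-aligned); 1..4  -- padding (3B); 4..8  stride  (4B, 4-aligned); 8..16  layer  (8B, 8-aligned); sizeof = 16, alignof = 8
0..4  e  (4B, 4-aligned)
4..8  b  (4B, 4-aligned)
8..16  g  (8B, 4-aligned)
16..52  c  (36B, 4-aligned)
52..68  f  (16B, 4-aligned)
sizeof = 68, alignof = 4

68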